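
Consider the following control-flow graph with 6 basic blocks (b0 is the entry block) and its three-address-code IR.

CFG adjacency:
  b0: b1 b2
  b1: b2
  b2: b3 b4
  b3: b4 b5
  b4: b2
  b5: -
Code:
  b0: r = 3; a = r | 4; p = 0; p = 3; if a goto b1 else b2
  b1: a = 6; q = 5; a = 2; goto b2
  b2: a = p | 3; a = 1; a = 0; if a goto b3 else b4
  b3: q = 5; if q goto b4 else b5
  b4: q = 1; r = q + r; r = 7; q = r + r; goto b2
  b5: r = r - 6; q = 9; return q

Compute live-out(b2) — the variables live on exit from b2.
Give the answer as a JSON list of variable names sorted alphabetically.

Block summaries:
  b0 def {a,p,r} use ∅
  b1 def {a,q} use ∅
  b2 def {a} use {p}
  b3 def {q} use ∅
  b4 def {q,r} use {r}
  b5 def {q,r} use {r}

Backward fixpoint:
  b0 li=∅ lo={p,r}
  b1 li={p,r} lo={p,r}
  b2 li={p,r} lo={p,r}
  b3 li={p,r} lo={p,r}
  b4 li={p,r} lo={p,r}
  b5 li={r} lo=∅

live-out(b2) = ["p", "r"]

Answer: ["p", "r"]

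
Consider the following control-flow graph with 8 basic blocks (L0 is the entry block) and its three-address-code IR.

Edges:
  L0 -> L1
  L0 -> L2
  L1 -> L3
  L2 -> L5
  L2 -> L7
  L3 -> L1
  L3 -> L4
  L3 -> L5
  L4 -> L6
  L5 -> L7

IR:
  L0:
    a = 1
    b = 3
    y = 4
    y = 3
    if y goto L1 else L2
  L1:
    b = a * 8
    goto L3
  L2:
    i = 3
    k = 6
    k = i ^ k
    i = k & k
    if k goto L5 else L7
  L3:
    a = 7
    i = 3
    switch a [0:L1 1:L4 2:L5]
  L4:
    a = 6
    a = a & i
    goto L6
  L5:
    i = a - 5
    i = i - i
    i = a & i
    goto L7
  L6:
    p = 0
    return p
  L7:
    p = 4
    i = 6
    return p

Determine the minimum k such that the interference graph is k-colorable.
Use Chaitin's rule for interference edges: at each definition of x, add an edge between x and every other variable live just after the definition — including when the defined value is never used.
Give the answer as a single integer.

Answer: 3

Analysis:
Block summaries:
  L0: def={a,b,y} ue=∅
  L1: def={b} ue={a}
  L2: def={i,k} ue=∅
  L3: def={a,i} ue=∅
  L4: def={a} ue={i}
  L5: def={i} ue={a}
  L6: def={p} ue=∅
  L7: def={i,p} ue=∅

Live sets:
  live L0: ∅→{a}
  live L1: {a}→∅
  live L2: {a}→{a}
  live L3: ∅→{a,i}
  live L4: {i}→∅
  live L5: {a}→∅
  live L6: ∅→∅
  live L7: ∅→∅

Conflict graph:
  a — {b,i,k,y}
  b — {a}
  i — {a,k,p}
  k — {a,i}
  p — {i}
  y — {a}

Colouring:
  lower bound: {a,i,k} mutually conflict ⇒ χ ≥ 3
  assign a→R0 b→R1 i→R1 k→R2 p→R0 y→R1 — no edge inside a register ⇒ χ ≤ 3
  χ = 3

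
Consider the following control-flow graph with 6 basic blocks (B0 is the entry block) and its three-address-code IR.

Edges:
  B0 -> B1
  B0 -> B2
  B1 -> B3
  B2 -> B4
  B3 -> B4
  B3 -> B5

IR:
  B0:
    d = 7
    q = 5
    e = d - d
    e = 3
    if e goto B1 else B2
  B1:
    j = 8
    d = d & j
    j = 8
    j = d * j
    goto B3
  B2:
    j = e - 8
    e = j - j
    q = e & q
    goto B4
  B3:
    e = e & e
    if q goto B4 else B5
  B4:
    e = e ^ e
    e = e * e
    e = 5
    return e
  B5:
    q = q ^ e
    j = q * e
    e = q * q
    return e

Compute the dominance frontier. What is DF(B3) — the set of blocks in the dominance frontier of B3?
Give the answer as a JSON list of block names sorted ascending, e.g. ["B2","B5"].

Answer: ["B4"]

Analysis:
idom tree: B1←B0 B2←B0 B3←B1 B4←B0 B5←B3
Dom at joins:
  B4: preds {B2,B3}: {B0,B2} ∩ {B0,B1,B3} = {B0}; idom=B0

DF walk-up:
  B4←B2: walk B2 to B0
  B4←B3: walk B3→B1 to B0
  DF(B0)=∅
  DF(B1)={B4}
  DF(B2)={B4}
  DF(B3)={B4}
  DF(B4)=∅
  DF(B5)=∅

DF(B3) = ["B4"]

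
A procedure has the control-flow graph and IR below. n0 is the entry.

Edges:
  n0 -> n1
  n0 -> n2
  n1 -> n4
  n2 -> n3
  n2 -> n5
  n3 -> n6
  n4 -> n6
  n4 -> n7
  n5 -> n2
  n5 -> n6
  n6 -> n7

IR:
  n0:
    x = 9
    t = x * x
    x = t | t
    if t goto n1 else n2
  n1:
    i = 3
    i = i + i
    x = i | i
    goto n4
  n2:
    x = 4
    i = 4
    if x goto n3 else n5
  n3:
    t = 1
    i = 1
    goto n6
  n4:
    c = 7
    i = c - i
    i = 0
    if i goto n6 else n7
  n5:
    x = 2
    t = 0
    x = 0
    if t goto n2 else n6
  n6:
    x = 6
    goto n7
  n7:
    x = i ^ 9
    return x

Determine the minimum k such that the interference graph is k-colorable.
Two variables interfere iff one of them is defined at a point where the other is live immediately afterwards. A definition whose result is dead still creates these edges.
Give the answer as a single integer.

Per-block:
  n0 def {t,x} use ∅
  n1 def {i,x} use ∅
  n2 def {i,x} use ∅
  n3 def {i,t} use ∅
  n4 def {c,i} use {i}
  n5 def {t,x} use ∅
  n6 def {x} use ∅
  n7 def {x} use {i}

Live sets:
  live n0: ∅→∅
  live n1: ∅→{i}
  live n2: ∅→{i}
  live n3: ∅→{i}
  live n4: {i}→{i}
  live n5: {i}→{i}
  live n6: {i}→{i}
  live n7: {i}→∅

Interfere edges:
  c — {i}
  i — {c,t,x}
  t — {i,x}
  x — {i,t}

Colouring:
  {i,t,x} pairwise interfere (3-clique) ⇒ χ ≥ 3
  assign c→R1 i→R0 t→R1 x→R2 — no edge inside a register ⇒ χ ≤ 3
  χ = 3

Answer: 3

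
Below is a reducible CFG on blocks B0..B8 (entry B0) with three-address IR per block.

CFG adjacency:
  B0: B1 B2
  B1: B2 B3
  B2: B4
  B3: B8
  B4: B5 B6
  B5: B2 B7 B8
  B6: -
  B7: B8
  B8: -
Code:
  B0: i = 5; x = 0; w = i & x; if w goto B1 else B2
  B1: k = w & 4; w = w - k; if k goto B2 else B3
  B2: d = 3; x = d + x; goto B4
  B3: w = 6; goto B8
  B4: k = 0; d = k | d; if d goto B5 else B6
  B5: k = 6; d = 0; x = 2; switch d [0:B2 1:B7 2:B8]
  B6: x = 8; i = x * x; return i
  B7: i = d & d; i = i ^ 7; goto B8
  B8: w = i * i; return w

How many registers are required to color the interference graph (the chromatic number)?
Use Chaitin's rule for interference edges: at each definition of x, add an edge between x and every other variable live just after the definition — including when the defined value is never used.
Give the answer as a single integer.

Answer: 4

Analysis:
def/use:
  B0: {i,w,x} / ∅
  B1: {k,w} / {w}
  B2: {d,x} / {x}
  B3: {w} / ∅
  B4: {d,k} / {d}
  B5: {d,k,x} / ∅
  B6: {i,x} / ∅
  B7: {i} / {d}
  B8: {w} / {i}

Live sets:
  B0 li=∅ lo={i,w,x}
  B1 li={i,w,x} lo={i,x}
  B2 li={i,x} lo={d,i}
  B3 li={i} lo={i}
  B4 li={d,i} lo={i}
  B5 li={i} lo={d,i,x}
  B6 li=∅ lo=∅
  B7 li={d} lo={i}
  B8 li={i} lo=∅

Conflict graph:
  d↔{i,k,x}
  i↔{d,k,w,x}
  k↔{d,i,w,x}
  w↔{i,k,x}
  x↔{d,i,k,w}

Registers:
  lower bound: {d,i,k,x} mutually conflict ⇒ χ ≥ 4
  assign d→r3 i→r0 k→r1 w→r3 x→r2 — no edge inside a register ⇒ χ ≤ 4
  χ = 4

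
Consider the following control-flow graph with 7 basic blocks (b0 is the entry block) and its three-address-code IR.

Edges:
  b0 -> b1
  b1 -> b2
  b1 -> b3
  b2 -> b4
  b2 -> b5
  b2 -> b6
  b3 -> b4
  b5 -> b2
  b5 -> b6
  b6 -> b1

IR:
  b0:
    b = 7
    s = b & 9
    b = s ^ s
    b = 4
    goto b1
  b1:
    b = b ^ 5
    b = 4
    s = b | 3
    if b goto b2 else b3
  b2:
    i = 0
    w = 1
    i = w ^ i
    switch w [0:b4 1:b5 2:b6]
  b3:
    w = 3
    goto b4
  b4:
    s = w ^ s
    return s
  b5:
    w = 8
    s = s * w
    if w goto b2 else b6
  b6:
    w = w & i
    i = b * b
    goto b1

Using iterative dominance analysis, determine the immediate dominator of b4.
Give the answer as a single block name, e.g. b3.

Answer: b1

Working:
idom tree: b1←b0 b2←b1 b3←b1 b4←b1 b5←b2 b6←b2
Dom∩ at merges:
  b1: preds {b0,b6}: {b0} ∩ {b0,b1,b2,b6} = {b0}; idom=b0
  b2: preds {b1,b5}: {b0,b1} ∩ {b0,b1,b2,b5} = {b0,b1}; idom=b1
  b4: preds {b2,b3}: {b0,b1,b2} ∩ {b0,b1,b3} = {b0,b1}; idom=b1
  b6: preds {b2,b5}: {b0,b1,b2} ∩ {b0,b1,b2,b5} = {b0,b1,b2}; idom=b2

idom(b4) = b1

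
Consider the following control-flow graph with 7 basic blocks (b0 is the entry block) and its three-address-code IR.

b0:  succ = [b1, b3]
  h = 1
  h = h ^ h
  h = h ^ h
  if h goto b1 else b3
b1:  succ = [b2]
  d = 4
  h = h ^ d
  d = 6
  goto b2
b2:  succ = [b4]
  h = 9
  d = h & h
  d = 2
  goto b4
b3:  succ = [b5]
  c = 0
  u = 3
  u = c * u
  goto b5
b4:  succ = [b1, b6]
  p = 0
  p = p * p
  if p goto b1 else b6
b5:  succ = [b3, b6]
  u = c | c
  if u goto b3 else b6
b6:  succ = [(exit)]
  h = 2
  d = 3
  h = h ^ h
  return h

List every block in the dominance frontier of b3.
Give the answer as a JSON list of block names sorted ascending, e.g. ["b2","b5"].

idom tree: b1←b0 b2←b1 b3←b0 b4←b2 b5←b3 b6←b0
Dom at joins:
  b1: preds {b0,b4}: {b0} ∩ {b0,b1,b2,b4} = {b0}; idom=b0
  b3: preds {b0,b5}: {b0} ∩ {b0,b3,b5} = {b0}; idom=b0
  b6: preds {b4,b5}: {b0,b1,b2,b4} ∩ {b0,b3,b5} = {b0}; idom=b0

DF walk-up:
  join b1 pred b0: · stop@b0
  join b1 pred b4: b4→b2→b1 stop@b0
  join b3 pred b0: · stop@b0
  join b3 pred b5: b5→b3 stop@b0
  join b6 pred b4: b4→b2→b1 stop@b0
  join b6 pred b5: b5→b3 stop@b0
  b0: DF=∅
  b1: DF={b1,b6}
  b2: DF={b1,b6}
  b3: DF={b3,b6}
  b4: DF={b1,b6}
  b5: DF={b3,b6}
  b6: DF=∅

DF(b3) = ["b3", "b6"]

Answer: ["b3", "b6"]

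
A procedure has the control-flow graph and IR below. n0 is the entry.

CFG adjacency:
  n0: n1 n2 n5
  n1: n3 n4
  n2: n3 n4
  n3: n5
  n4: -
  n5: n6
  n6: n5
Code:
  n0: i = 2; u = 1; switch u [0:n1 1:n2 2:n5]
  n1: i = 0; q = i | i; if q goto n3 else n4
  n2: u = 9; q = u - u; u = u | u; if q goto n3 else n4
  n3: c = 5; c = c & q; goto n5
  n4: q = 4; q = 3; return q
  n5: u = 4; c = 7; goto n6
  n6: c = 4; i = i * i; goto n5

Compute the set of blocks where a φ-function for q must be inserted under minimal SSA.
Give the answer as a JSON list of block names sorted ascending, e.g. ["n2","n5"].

idom tree: n1←n0 n2←n0 n3←n0 n4←n0 n5←n0 n6←n5
Dom∩ at merges:
  n3: preds {n1,n2}: {n0,n1} ∩ {n0,n2} = {n0}; idom=n0
  n4: preds {n1,n2}: {n0,n1} ∩ {n0,n2} = {n0}; idom=n0
  n5: preds {n0,n3,n6}: {n0} ∩ {n0,n3} ∩ {n0,n5,n6} = {n0}; idom=n0

DF walk-up:
  n3←n1: walk n1 to n0
  n3←n2: walk n2 to n0
  n4←n1: walk n1 to n0
  n4←n2: walk n2 to n0
  n5←n0: walk · to n0
  n5←n3: walk n3 to n0
  n5←n6: walk n6→n5 to n0
  DF(n0)=∅
  DF(n1)={n3,n4}
  DF(n2)={n3,n4}
  DF(n3)={n5}
  DF(n4)=∅
  DF(n5)={n5}
  DF(n6)={n5}

φ for q: defs {n1,n2,n4}
  DF⁺ = {n3,n4,n5}

Answer: ["n3", "n4", "n5"]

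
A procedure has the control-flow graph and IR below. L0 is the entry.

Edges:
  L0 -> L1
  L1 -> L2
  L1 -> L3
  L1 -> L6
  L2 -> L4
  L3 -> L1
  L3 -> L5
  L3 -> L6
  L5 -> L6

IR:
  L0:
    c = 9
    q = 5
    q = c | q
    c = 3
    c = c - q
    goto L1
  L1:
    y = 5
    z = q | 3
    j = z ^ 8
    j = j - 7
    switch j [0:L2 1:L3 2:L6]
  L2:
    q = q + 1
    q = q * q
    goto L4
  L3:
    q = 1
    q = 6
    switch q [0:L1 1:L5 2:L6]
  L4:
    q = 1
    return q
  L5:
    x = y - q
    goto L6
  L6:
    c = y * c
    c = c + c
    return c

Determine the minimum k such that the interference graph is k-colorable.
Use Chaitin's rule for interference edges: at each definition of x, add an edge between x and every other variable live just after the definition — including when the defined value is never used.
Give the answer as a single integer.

Answer: 4

Derivation:
Per-block:
  L0: {c,q} / ∅
  L1: {j,y,z} / {q}
  L2: {q} / {q}
  L3: {q} / ∅
  L4: {q} / ∅
  L5: {x} / {q,y}
  L6: {c} / {c,y}

Live sets:
  live L0: ∅→{c,q}
  live L1: {c,q}→{c,q,y}
  live L2: {q}→∅
  live L3: {c,y}→{c,q,y}
  live L4: ∅→∅
  live L5: {c,q,y}→{c,y}
  live L6: {c,y}→∅

Interfere edges:
  c: {j,q,x,y,z}
  j: {c,q,y}
  q: {c,j,y,z}
  x: {c,y}
  y: {c,j,q,x,z}
  z: {c,q,y}

Registers:
  {c,j,q,y} pairwise interfere (4-clique) ⇒ χ ≥ 4
  4-colouring: R0={c}  R1={y}  R2={q,x}  R3={j,z}
  χ = 4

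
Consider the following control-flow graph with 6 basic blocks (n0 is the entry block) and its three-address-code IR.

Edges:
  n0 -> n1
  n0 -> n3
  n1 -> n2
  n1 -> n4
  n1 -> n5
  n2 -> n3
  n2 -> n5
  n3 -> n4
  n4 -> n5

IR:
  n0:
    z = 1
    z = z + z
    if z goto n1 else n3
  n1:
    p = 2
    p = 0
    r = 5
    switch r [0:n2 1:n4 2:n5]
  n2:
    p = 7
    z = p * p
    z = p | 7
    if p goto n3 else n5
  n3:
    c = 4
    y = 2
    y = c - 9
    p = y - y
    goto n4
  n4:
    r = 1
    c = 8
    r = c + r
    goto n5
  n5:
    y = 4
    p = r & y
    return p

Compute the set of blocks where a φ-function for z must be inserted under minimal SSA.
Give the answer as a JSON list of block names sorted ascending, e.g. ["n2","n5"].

Answer: ["n3", "n4", "n5"]

Working:
idom tree: n1←n0 n2←n1 n3←n0 n4←n0 n5←n0
Dom∩ at merges:
  n3: preds {n0,n2}: {n0} ∩ {n0,n1,n2} = {n0}; idom=n0
  n4: preds {n1,n3}: {n0,n1} ∩ {n0,n3} = {n0}; idom=n0
  n5: preds {n1,n2,n4}: {n0,n1} ∩ {n0,n1,n2} ∩ {n0,n4} = {n0}; idom=n0

DF walk-up:
  join n3 pred n0: · stop@n0
  join n3 pred n2: n2→n1 stop@n0
  join n4 pred n1: n1 stop@n0
  join n4 pred n3: n3 stop@n0
  join n5 pred n1: n1 stop@n0
  join n5 pred n2: n2→n1 stop@n0
  join n5 pred n4: n4 stop@n0
  n0: DF=∅
  n1: DF={n3,n4,n5}
  n2: DF={n3,n5}
  n3: DF={n4}
  n4: DF={n5}
  n5: DF=∅

φ for z: defs {n0,n2}
  DF⁺ = {n3,n4,n5}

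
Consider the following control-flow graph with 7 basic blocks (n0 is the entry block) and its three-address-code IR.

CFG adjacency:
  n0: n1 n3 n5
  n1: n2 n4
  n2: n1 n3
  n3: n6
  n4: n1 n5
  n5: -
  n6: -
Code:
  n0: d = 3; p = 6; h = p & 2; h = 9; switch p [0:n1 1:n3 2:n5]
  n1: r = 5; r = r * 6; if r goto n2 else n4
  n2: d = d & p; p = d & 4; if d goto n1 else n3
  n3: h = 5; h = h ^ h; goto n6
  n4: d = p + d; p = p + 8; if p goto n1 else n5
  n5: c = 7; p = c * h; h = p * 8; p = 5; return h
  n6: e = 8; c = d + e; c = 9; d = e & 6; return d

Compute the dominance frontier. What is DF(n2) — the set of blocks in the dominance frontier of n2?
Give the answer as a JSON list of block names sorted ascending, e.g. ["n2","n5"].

Answer: ["n1", "n3"]

Derivation:
idom tree: n1←n0 n2←n1 n3←n0 n4←n1 n5←n0 n6←n3
Dom∩ at merges:
  n1: preds {n0,n2,n4}: {n0} ∩ {n0,n1,n2} ∩ {n0,n1,n4} = {n0}; idom=n0
  n3: preds {n0,n2}: {n0} ∩ {n0,n1,n2} = {n0}; idom=n0
  n5: preds {n0,n4}: {n0} ∩ {n0,n1,n4} = {n0}; idom=n0

Frontier:
  join n1 pred n0: · stop@n0
  join n1 pred n2: n2→n1 stop@n0
  join n1 pred n4: n4→n1 stop@n0
  join n3 pred n0: · stop@n0
  join n3 pred n2: n2→n1 stop@n0
  join n5 pred n0: · stop@n0
  join n5 pred n4: n4→n1 stop@n0
  n0: DF=∅
  n1: DF={n1,n3,n5}
  n2: DF={n1,n3}
  n3: DF=∅
  n4: DF={n1,n5}
  n5: DF=∅
  n6: DF=∅

DF(n2) = ["n1", "n3"]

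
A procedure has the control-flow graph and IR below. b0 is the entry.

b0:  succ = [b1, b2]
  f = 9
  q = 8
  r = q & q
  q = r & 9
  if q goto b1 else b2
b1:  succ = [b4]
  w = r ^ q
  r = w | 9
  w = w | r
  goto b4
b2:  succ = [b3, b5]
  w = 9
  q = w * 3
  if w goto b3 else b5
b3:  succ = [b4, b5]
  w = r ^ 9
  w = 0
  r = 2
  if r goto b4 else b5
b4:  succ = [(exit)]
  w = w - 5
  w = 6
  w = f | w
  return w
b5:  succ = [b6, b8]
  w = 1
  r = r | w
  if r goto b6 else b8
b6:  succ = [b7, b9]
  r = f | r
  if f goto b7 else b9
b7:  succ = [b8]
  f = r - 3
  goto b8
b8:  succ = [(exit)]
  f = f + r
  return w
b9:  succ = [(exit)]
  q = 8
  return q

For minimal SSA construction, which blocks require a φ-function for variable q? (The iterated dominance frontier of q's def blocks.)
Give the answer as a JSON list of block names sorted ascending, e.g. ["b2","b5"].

Answer: ["b4"]

Working:
idom tree: b1←b0 b2←b0 b3←b2 b4←b0 b5←b2 b6←b5 b7←b6 b8←b5 b9←b6
Join-block Dom:
  b4: preds {b1,b3}: {b0,b1} ∩ {b0,b2,b3} = {b0}; idom=b0
  b5: preds {b2,b3}: {b0,b2} ∩ {b0,b2,b3} = {b0,b2}; idom=b2
  b8: preds {b5,b7}: {b0,b2,b5} ∩ {b0,b2,b5,b6,b7} = {b0,b2,b5}; idom=b5

DF derivation:
  join b4 pred b1: b1 stop@b0
  join b4 pred b3: b3→b2 stop@b0
  join b5 pred b2: · stop@b2
  join b5 pred b3: b3 stop@b2
  join b8 pred b5: · stop@b5
  join b8 pred b7: b7→b6 stop@b5
  DF(b0)=∅
  DF(b1)={b4}
  DF(b2)={b4}
  DF(b3)={b4,b5}
  DF(b4)=∅
  DF(b5)=∅
  DF(b6)={b8}
  DF(b7)={b8}
  DF(b8)=∅
  DF(b9)=∅

φ for q: defs {b0,b2,b9}
  DF⁺ = {b4}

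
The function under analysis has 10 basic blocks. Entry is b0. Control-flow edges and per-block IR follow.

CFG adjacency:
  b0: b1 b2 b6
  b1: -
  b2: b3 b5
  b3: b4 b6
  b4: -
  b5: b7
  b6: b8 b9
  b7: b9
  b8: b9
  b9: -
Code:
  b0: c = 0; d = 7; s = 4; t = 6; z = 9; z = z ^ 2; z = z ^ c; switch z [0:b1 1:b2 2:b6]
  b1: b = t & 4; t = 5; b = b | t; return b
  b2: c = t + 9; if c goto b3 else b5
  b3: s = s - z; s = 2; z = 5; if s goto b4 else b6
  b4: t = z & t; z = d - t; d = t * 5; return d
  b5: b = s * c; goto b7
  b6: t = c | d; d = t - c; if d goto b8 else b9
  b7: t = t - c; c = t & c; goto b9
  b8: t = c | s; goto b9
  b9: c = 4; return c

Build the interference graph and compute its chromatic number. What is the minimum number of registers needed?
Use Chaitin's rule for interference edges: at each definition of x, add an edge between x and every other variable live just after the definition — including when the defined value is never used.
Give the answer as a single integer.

Per-block:
  b0 def {c,d,s,t,z} use ∅
  b1 def {b,t} use {t}
  b2 def {c} use {t}
  b3 def {s,z} use {s,z}
  b4 def {d,t,z} use {d,t,z}
  b5 def {b} use {c,s}
  b6 def {d,t} use {c,d}
  b7 def {c,t} use {c,t}
  b8 def {t} use {c,s}
  b9 def {c} use ∅

Liveness:
  live b0: ∅→{c,d,s,t,z}
  live b1: {t}→∅
  live b2: {d,s,t,z}→{c,d,s,t,z}
  live b3: {c,d,s,t,z}→{c,d,s,t,z}
  live b4: {d,t,z}→∅
  live b5: {c,s,t}→{c,t}
  live b6: {c,d,s}→{c,s}
  live b7: {c,t}→∅
  live b8: {c,s}→∅
  live b9: ∅→∅

Conflict graph:
  b↔{c,t}
  c↔{b,d,s,t,z}
  d↔{c,s,t,z}
  s↔{c,d,t,z}
  t↔{b,c,d,s,z}
  z↔{c,d,s,t}

Registers:
  clique {c,d,s,t,z} ⇒ need ≥ 5
  assign b→r2 c→r0 d→r2 s→r3 t→r1 z→r4 — no edge inside a register ⇒ χ ≤ 5
  χ = 5

Answer: 5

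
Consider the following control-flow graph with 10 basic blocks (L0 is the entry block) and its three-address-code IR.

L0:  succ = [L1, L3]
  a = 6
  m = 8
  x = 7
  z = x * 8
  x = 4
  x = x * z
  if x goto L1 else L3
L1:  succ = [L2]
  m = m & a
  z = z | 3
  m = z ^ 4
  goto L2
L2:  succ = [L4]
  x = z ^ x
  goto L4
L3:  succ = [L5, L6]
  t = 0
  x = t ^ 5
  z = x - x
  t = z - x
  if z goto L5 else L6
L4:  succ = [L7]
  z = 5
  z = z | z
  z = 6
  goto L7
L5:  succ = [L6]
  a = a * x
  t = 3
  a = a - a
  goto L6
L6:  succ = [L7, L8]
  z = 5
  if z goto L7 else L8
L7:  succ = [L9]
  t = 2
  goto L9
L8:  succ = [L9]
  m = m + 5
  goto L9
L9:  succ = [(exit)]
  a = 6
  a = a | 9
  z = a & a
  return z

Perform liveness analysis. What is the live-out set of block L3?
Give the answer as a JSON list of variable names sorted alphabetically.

def/use:
  L0: {a,m,x,z} / ∅
  L1: {m,z} / {a,m,z}
  L2: {x} / {x,z}
  L3: {t,x,z} / ∅
  L4: {z} / ∅
  L5: {a,t} / {a,x}
  L6: {z} / ∅
  L7: {t} / ∅
  L8: {m} / {m}
  L9: {a,z} / ∅

Live sets:
  L0: in=∅ out={a,m,x,z}
  L1: in={a,m,x,z} out={x,z}
  L2: in={x,z} out=∅
  L3: in={a,m} out={a,m,x}
  L4: in=∅ out=∅
  L5: in={a,m,x} out={m}
  L6: in={m} out={m}
  L7: in=∅ out=∅
  L8: in={m} out=∅
  L9: in=∅ out=∅

live-out(L3) = ["a", "m", "x"]

Answer: ["a", "m", "x"]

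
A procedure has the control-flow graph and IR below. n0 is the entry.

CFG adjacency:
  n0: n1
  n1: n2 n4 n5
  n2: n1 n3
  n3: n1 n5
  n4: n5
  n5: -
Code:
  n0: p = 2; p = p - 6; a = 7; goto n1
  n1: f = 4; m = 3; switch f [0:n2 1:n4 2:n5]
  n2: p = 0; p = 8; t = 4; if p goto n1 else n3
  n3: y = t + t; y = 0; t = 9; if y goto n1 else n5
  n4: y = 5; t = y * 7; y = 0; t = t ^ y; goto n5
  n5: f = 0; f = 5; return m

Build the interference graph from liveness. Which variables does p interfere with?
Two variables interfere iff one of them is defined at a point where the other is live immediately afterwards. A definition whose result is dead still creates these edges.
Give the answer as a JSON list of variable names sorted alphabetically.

Answer: ["m", "t"]

Working:
Block summaries:
  n0 def {a,p} use ∅
  n1 def {f,m} use ∅
  n2 def {p,t} use ∅
  n3 def {t,y} use {t}
  n4 def {t,y} use ∅
  n5 def {f} use {m}

Liveness:
  n0 li=∅ lo=∅
  n1 li=∅ lo={m}
  n2 li={m} lo={m,t}
  n3 li={m,t} lo={m}
  n4 li={m} lo={m}
  n5 li={m} lo=∅

Conflict graph:
  a: ∅
  f: {m}
  m: {f,p,t,y}
  p: {m,t}
  t: {m,p,y}
  y: {m,t}

N(p) = ["m", "t"]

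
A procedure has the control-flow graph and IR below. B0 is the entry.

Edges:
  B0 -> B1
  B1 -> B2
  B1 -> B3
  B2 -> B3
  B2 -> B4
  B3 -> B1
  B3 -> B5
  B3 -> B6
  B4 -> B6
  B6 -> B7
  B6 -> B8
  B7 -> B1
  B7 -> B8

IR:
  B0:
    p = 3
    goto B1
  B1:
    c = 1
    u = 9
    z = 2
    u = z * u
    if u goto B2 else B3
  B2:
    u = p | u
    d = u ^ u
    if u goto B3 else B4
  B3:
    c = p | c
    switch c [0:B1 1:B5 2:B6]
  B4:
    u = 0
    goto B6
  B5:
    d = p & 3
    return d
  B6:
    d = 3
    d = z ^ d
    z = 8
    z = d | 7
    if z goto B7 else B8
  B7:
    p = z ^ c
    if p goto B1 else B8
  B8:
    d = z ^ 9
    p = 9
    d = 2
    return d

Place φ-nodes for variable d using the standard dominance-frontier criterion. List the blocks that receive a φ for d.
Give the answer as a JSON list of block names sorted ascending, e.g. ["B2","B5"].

idom tree: B1←B0 B2←B1 B3←B1 B4←B2 B5←B3 B6←B1 B7←B6 B8←B6
Dom at joins:
  B1: preds {B0,B3,B7}: {B0} ∩ {B0,B1,B3} ∩ {B0,B1,B6,B7} = {B0}; idom=B0
  B3: preds {B1,B2}: {B0,B1} ∩ {B0,B1,B2} = {B0,B1}; idom=B1
  B6: preds {B3,B4}: {B0,B1,B3} ∩ {B0,B1,B2,B4} = {B0,B1}; idom=B1
  B8: preds {B6,B7}: {B0,B1,B6} ∩ {B0,B1,B6,B7} = {B0,B1,B6}; idom=B6

Frontier:
  B1←B0: walk · to B0
  B1←B3: walk B3→B1 to B0
  B1←B7: walk B7→B6→B1 to B0
  B3←B1: walk · to B1
  B3←B2: walk B2 to B1
  B6←B3: walk B3 to B1
  B6←B4: walk B4→B2 to B1
  B8←B6: walk · to B6
  B8←B7: walk B7 to B6
  B0: DF=∅
  B1: DF={B1}
  B2: DF={B3,B6}
  B3: DF={B1,B6}
  B4: DF={B6}
  B5: DF=∅
  B6: DF={B1}
  B7: DF={B1,B8}
  B8: DF=∅

φ for d: defs {B2,B5,B6,B8}
  DF⁺ = {B1,B3,B6}

Answer: ["B1", "B3", "B6"]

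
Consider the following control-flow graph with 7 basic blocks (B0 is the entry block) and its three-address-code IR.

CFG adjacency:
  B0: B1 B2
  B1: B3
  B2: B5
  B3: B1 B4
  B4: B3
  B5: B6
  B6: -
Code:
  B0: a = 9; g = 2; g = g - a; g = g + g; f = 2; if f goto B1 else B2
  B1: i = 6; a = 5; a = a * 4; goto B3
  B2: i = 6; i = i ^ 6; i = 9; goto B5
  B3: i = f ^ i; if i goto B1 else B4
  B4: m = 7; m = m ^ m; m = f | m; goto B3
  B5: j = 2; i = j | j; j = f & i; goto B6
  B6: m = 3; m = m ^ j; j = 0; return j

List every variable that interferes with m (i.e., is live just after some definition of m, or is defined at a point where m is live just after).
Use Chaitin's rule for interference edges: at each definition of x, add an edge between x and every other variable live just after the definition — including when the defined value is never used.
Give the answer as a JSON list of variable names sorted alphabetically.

Answer: ["f", "i", "j"]

Derivation:
def/use:
  B0: def={a,f,g} ue=∅
  B1: def={a,i} ue=∅
  B2: def={i} ue=∅
  B3: def={i} ue={f,i}
  B4: def={m} ue={f}
  B5: def={i,j} ue={f}
  B6: def={j,m} ue={j}

Backward fixpoint:
  B0 li=∅ lo={f}
  B1 li={f} lo={f,i}
  B2 li={f} lo={f}
  B3 li={f,i} lo={f,i}
  B4 li={f,i} lo={f,i}
  B5 li={f} lo={j}
  B6 li={j} lo=∅

Conflict graph:
  a: {f,g,i}
  f: {a,i,j,m}
  g: {a}
  i: {a,f,m}
  j: {f,m}
  m: {f,i,j}

N(m) = ["f", "i", "j"]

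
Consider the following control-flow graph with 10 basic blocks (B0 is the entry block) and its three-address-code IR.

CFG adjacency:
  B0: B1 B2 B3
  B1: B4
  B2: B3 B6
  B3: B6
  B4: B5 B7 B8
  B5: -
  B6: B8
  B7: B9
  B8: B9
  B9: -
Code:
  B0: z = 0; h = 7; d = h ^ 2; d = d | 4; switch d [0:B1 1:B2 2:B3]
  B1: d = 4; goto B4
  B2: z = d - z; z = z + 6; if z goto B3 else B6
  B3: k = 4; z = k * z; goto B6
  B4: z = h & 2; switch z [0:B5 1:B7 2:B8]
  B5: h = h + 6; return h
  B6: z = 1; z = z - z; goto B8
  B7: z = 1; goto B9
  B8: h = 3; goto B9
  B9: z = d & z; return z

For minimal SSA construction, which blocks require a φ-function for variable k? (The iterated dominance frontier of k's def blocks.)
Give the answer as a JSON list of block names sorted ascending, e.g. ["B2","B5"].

Answer: ["B6", "B8", "B9"]

Working:
idom tree: B1←B0 B2←B0 B3←B0 B4←B1 B5←B4 B6←B0 B7←B4 B8←B0 B9←B0
Dom at joins:
  B3: preds {B0,B2}: {B0} ∩ {B0,B2} = {B0}; idom=B0
  B6: preds {B2,B3}: {B0,B2} ∩ {B0,B3} = {B0}; idom=B0
  B8: preds {B4,B6}: {B0,B1,B4} ∩ {B0,B6} = {B0}; idom=B0
  B9: preds {B7,B8}: {B0,B1,B4,B7} ∩ {B0,B8} = {B0}; idom=B0

Frontier:
  B3←B0: walk · to B0
  B3←B2: walk B2 to B0
  B6←B2: walk B2 to B0
  B6←B3: walk B3 to B0
  B8←B4: walk B4→B1 to B0
  B8←B6: walk B6 to B0
  B9←B7: walk B7→B4→B1 to B0
  B9←B8: walk B8 to B0
  B0: DF=∅
  B1: DF={B8,B9}
  B2: DF={B3,B6}
  B3: DF={B6}
  B4: DF={B8,B9}
  B5: DF=∅
  B6: DF={B8}
  B7: DF={B9}
  B8: DF={B9}
  B9: DF=∅

φ for k: defs {B3}
  DF⁺ = {B6,B8,B9}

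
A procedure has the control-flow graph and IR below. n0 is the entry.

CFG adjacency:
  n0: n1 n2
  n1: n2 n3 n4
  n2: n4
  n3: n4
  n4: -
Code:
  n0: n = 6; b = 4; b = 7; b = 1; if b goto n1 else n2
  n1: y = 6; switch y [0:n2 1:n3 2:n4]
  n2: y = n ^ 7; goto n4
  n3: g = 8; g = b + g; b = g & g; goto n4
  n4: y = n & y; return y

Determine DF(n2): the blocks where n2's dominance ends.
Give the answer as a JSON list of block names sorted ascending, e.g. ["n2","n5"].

Answer: ["n4"]

Analysis:
idom tree: n1←n0 n2←n0 n3←n1 n4←n0
Join-block Dom:
  n2: preds {n0,n1}: {n0} ∩ {n0,n1} = {n0}; idom=n0
  n4: preds {n1,n2,n3}: {n0,n1} ∩ {n0,n2} ∩ {n0,n1,n3} = {n0}; idom=n0

DF derivation:
  join n2 pred n0: · stop@n0
  join n2 pred n1: n1 stop@n0
  join n4 pred n1: n1 stop@n0
  join n4 pred n2: n2 stop@n0
  join n4 pred n3: n3→n1 stop@n0
  n0: DF=∅
  n1: DF={n2,n4}
  n2: DF={n4}
  n3: DF={n4}
  n4: DF=∅

DF(n2) = ["n4"]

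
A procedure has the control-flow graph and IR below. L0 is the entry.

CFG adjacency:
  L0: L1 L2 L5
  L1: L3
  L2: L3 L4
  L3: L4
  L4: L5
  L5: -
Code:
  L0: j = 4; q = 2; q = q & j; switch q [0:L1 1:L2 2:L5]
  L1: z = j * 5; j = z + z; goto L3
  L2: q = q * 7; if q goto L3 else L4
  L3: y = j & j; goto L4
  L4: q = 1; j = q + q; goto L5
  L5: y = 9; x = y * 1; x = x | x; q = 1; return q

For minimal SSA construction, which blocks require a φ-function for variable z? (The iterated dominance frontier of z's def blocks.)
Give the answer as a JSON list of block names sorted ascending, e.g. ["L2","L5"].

Answer: ["L3", "L4", "L5"]

Derivation:
idom tree: L1←L0 L2←L0 L3←L0 L4←L0 L5←L0
Dom∩ at merges:
  L3: preds {L1,L2}: {L0,L1} ∩ {L0,L2} = {L0}; idom=L0
  L4: preds {L2,L3}: {L0,L2} ∩ {L0,L3} = {L0}; idom=L0
  L5: preds {L0,L4}: {L0} ∩ {L0,L4} = {L0}; idom=L0

Frontier:
  join L3 pred L1: L1 stop@L0
  join L3 pred L2: L2 stop@L0
  join L4 pred L2: L2 stop@L0
  join L4 pred L3: L3 stop@L0
  join L5 pred L0: · stop@L0
  join L5 pred L4: L4 stop@L0
  L0 → ∅
  L1 → {L3}
  L2 → {L3,L4}
  L3 → {L4}
  L4 → {L5}
  L5 → ∅

φ for z: defs {L1}
  DF⁺ = {L3,L4,L5}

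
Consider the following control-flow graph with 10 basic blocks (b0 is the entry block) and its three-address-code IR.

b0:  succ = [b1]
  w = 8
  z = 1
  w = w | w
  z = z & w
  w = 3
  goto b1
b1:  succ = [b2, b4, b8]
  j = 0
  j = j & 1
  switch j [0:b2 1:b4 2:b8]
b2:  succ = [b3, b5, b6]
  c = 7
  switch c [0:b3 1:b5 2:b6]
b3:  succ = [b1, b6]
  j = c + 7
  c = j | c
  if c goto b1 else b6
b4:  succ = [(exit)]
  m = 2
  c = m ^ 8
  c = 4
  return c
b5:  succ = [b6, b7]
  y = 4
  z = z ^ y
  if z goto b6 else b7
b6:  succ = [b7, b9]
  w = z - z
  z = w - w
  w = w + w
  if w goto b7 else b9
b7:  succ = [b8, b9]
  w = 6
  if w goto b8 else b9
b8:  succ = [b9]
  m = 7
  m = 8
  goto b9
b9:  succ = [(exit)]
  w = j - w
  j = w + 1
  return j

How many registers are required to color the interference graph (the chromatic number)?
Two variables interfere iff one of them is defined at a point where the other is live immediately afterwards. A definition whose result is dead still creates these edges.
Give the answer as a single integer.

Answer: 4

Analysis:
Per-block:
  b0 def {w,z} use ∅
  b1 def {j} use ∅
  b2 def {c} use ∅
  b3 def {c,j} use {c}
  b4 def {c,m} use ∅
  b5 def {y,z} use {z}
  b6 def {w,z} use {z}
  b7 def {w} use ∅
  b8 def {m} use ∅
  b9 def {j,w} use {j,w}

Liveness:
  b0: in=∅ out={w,z}
  b1: in={w,z} out={j,w,z}
  b2: in={j,w,z} out={c,j,w,z}
  b3: in={c,w,z} out={j,w,z}
  b4: in=∅ out=∅
  b5: in={j,z} out={j,z}
  b6: in={j,z} out={j,w}
  b7: in={j} out={j,w}
  b8: in={j,w} out={j,w}
  b9: in={j,w} out=∅

Conflict graph:
  c: {j,w,z}
  j: {c,m,w,y,z}
  m: {j,w}
  w: {c,j,m,z}
  y: {j,z}
  z: {c,j,w,y}

Registers:
  lower bound: {c,j,w,z} mutually conflict ⇒ χ ≥ 4
  4-colouring: r0={j}  r1={w,y}  r2={m,z}  r3={c}
  χ = 4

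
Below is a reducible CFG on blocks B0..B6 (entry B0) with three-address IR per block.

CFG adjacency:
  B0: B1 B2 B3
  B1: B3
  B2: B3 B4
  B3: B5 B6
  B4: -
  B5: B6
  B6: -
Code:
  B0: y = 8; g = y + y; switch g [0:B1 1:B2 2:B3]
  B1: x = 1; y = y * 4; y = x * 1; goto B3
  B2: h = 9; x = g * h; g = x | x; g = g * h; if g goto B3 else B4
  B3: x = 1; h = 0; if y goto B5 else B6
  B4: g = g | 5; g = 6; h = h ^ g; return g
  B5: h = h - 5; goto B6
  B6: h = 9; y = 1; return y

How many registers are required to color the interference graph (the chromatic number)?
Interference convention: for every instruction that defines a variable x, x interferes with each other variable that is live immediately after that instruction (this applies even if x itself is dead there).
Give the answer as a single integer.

Answer: 3

Analysis:
def/use:
  B0: {g,y} / ∅
  B1: {x,y} / {y}
  B2: {g,h,x} / {g}
  B3: {h,x} / {y}
  B4: {g,h} / {g,h}
  B5: {h} / {h}
  B6: {h,y} / ∅

Backward fixpoint:
  B0: in=∅ out={g,y}
  B1: in={y} out={y}
  B2: in={g,y} out={g,h,y}
  B3: in={y} out={h}
  B4: in={g,h} out=∅
  B5: in={h} out=∅
  B6: in=∅ out=∅

Conflict graph:
  g — {h,y}
  h — {g,x,y}
  x — {h,y}
  y — {g,h,x}

Registers:
  {g,h,y} pairwise interfere (3-clique) ⇒ χ ≥ 3
  3-colouring: r0={h}  r1={y}  r2={g,x}
  χ = 3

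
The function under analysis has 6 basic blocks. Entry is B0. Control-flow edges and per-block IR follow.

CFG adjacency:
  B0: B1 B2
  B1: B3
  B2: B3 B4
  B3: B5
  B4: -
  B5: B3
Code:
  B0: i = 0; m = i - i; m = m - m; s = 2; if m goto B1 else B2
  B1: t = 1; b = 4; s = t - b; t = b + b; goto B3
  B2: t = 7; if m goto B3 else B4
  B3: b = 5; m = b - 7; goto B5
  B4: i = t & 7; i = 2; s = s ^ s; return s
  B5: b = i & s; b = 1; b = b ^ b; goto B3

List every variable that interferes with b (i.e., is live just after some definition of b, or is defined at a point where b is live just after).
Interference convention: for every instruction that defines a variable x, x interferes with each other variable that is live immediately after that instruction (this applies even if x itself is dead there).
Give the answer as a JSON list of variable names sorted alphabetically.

def/use:
  B0: {i,m,s} / ∅
  B1: {b,s,t} / ∅
  B2: {t} / {m}
  B3: {b,m} / ∅
  B4: {i,s} / {s,t}
  B5: {b} / {i,s}

Liveness:
  B0: in=∅ out={i,m,s}
  B1: in={i} out={i,s}
  B2: in={i,m,s} out={i,s,t}
  B3: in={i,s} out={i,s}
  B4: in={s,t} out=∅
  B5: in={i,s} out={i,s}

Conflict graph:
  b↔{i,s,t}
  i↔{b,m,s,t}
  m↔{i,s,t}
  s↔{b,i,m,t}
  t↔{b,i,m,s}

N(b) = ["i", "s", "t"]

Answer: ["i", "s", "t"]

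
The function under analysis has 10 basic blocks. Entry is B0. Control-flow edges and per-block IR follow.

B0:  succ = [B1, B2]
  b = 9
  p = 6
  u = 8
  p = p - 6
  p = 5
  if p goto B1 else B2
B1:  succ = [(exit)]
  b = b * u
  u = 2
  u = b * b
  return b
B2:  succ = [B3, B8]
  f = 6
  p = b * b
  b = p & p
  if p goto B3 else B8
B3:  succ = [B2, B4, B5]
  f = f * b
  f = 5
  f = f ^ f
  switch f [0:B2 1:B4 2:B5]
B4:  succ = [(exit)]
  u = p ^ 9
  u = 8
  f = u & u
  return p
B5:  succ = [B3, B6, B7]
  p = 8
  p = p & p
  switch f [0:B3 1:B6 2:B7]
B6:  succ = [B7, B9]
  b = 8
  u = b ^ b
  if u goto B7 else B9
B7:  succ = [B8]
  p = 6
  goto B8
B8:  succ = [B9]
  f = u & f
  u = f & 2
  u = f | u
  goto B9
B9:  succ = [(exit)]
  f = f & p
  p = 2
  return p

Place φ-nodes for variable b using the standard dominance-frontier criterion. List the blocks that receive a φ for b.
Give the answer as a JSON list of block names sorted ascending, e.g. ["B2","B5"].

idom tree: B1←B0 B2←B0 B3←B2 B4←B3 B5←B3 B6←B5 B7←B5 B8←B2 B9←B2
Join-block Dom:
  B2: preds {B0,B3}: {B0} ∩ {B0,B2,B3} = {B0}; idom=B0
  B3: preds {B2,B5}: {B0,B2} ∩ {B0,B2,B3,B5} = {B0,B2}; idom=B2
  B7: preds {B5,B6}: {B0,B2,B3,B5} ∩ {B0,B2,B3,B5,B6} = {B0,B2,B3,B5}; idom=B5
  B8: preds {B2,B7}: {B0,B2} ∩ {B0,B2,B3,B5,B7} = {B0,B2}; idom=B2
  B9: preds {B6,B8}: {B0,B2,B3,B5,B6} ∩ {B0,B2,B8} = {B0,B2}; idom=B2

Frontier:
  join B2 pred B0: · stop@B0
  join B2 pred B3: B3→B2 stop@B0
  join B3 pred B2: · stop@B2
  join B3 pred B5: B5→B3 stop@B2
  join B7 pred B5: · stop@B5
  join B7 pred B6: B6 stop@B5
  join B8 pred B2: · stop@B2
  join B8 pred B7: B7→B5→B3 stop@B2
  join B9 pred B6: B6→B5→B3 stop@B2
  join B9 pred B8: B8 stop@B2
  B0 → ∅
  B1 → ∅
  B2 → {B2}
  B3 → {B2,B3,B8,B9}
  B4 → ∅
  B5 → {B3,B8,B9}
  B6 → {B7,B9}
  B7 → {B8}
  B8 → {B9}
  B9 → ∅

φ for b: defs {B0,B1,B2,B6}
  DF⁺ = {B2,B7,B8,B9}

Answer: ["B2", "B7", "B8", "B9"]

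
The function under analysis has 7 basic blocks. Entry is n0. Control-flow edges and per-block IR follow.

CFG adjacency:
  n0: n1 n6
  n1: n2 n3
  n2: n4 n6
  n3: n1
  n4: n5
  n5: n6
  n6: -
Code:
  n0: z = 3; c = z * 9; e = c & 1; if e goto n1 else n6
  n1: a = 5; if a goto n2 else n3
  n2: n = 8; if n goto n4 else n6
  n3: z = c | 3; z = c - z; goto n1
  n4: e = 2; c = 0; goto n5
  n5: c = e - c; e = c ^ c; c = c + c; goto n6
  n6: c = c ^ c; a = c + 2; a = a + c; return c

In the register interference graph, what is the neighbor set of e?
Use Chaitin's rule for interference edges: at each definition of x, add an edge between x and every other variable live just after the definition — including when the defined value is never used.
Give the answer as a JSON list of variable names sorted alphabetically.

Answer: ["c"]

Analysis:
def/use:
  n0: {c,e,z} / ∅
  n1: {a} / ∅
  n2: {n} / ∅
  n3: {z} / {c}
  n4: {c,e} / ∅
  n5: {c,e} / {c,e}
  n6: {a,c} / {c}

Live sets:
  n0: in=∅ out={c}
  n1: in={c} out={c}
  n2: in={c} out={c}
  n3: in={c} out={c}
  n4: in=∅ out={c,e}
  n5: in={c,e} out={c}
  n6: in={c} out=∅

Interference:
  a: {c}
  c: {a,e,n,z}
  e: {c}
  n: {c}
  z: {c}

N(e) = ["c"]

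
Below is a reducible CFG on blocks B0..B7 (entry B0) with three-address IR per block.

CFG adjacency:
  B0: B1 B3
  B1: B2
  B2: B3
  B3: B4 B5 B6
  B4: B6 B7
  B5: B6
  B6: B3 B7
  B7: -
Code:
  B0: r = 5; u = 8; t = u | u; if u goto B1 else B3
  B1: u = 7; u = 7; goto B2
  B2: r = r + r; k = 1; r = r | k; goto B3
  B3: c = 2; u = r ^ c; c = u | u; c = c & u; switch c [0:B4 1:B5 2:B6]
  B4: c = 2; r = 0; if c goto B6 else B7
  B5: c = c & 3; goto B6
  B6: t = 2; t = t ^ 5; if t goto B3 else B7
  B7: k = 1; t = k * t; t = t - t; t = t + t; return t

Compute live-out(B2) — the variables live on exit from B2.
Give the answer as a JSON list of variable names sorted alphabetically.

Answer: ["r", "t"]

Working:
def/use:
  B0: {r,t,u} / ∅
  B1: {u} / ∅
  B2: {k,r} / {r}
  B3: {c,u} / {r}
  B4: {c,r} / ∅
  B5: {c} / {c}
  B6: {t} / ∅
  B7: {k,t} / {t}

Live sets:
  live B0: ∅→{r,t}
  live B1: {r,t}→{r,t}
  live B2: {r,t}→{r,t}
  live B3: {r,t}→{c,r,t}
  live B4: {t}→{r,t}
  live B5: {c,r}→{r}
  live B6: {r}→{r,t}
  live B7: {t}→∅

live-out(B2) = ["r", "t"]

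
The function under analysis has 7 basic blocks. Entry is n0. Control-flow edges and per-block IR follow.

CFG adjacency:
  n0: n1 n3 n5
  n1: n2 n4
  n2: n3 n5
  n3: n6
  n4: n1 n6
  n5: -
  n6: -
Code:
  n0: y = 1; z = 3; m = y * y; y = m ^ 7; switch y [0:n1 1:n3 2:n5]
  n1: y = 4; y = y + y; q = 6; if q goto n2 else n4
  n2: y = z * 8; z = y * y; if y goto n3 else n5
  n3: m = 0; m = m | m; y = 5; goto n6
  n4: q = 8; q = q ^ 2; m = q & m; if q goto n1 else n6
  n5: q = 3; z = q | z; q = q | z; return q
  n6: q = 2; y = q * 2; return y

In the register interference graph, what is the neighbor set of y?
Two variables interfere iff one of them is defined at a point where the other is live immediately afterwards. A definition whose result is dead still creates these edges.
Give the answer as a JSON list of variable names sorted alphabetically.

Per-block:
  n0: def={m,y,z} ue=∅
  n1: def={q,y} ue=∅
  n2: def={y,z} ue={z}
  n3: def={m,y} ue=∅
  n4: def={m,q} ue={m}
  n5: def={q,z} ue={z}
  n6: def={q,y} ue=∅

Liveness:
  n0 li=∅ lo={m,z}
  n1 li={m,z} lo={m,z}
  n2 li={z} lo={z}
  n3 li=∅ lo=∅
  n4 li={m,z} lo={m,z}
  n5 li={z} lo=∅
  n6 li=∅ lo=∅

Conflict graph:
  m: {q,y,z}
  q: {m,z}
  y: {m,z}
  z: {m,q,y}

N(y) = ["m", "z"]

Answer: ["m", "z"]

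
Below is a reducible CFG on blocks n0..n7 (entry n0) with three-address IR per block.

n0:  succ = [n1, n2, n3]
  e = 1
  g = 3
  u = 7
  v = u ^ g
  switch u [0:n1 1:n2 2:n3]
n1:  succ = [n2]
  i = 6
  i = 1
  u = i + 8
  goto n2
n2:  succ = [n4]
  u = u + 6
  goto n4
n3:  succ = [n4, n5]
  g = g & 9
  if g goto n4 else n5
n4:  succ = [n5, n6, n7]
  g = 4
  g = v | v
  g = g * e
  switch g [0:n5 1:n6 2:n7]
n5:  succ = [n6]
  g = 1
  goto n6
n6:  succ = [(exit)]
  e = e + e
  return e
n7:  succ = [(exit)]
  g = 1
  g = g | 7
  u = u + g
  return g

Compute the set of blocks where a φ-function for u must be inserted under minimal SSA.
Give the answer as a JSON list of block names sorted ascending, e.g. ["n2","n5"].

Answer: ["n2", "n4", "n5", "n6"]

Working:
idom tree: n1←n0 n2←n0 n3←n0 n4←n0 n5←n0 n6←n0 n7←n4
Join-block Dom:
  n2: preds {n0,n1}: {n0} ∩ {n0,n1} = {n0}; idom=n0
  n4: preds {n2,n3}: {n0,n2} ∩ {n0,n3} = {n0}; idom=n0
  n5: preds {n3,n4}: {n0,n3} ∩ {n0,n4} = {n0}; idom=n0
  n6: preds {n4,n5}: {n0,n4} ∩ {n0,n5} = {n0}; idom=n0

DF walk-up:
  join n2 pred n0: · stop@n0
  join n2 pred n1: n1 stop@n0
  join n4 pred n2: n2 stop@n0
  join n4 pred n3: n3 stop@n0
  join n5 pred n3: n3 stop@n0
  join n5 pred n4: n4 stop@n0
  join n6 pred n4: n4 stop@n0
  join n6 pred n5: n5 stop@n0
  n0 → ∅
  n1 → {n2}
  n2 → {n4}
  n3 → {n4,n5}
  n4 → {n5,n6}
  n5 → {n6}
  n6 → ∅
  n7 → ∅

φ for u: defs {n0,n1,n2,n7}
  DF⁺ = {n2,n4,n5,n6}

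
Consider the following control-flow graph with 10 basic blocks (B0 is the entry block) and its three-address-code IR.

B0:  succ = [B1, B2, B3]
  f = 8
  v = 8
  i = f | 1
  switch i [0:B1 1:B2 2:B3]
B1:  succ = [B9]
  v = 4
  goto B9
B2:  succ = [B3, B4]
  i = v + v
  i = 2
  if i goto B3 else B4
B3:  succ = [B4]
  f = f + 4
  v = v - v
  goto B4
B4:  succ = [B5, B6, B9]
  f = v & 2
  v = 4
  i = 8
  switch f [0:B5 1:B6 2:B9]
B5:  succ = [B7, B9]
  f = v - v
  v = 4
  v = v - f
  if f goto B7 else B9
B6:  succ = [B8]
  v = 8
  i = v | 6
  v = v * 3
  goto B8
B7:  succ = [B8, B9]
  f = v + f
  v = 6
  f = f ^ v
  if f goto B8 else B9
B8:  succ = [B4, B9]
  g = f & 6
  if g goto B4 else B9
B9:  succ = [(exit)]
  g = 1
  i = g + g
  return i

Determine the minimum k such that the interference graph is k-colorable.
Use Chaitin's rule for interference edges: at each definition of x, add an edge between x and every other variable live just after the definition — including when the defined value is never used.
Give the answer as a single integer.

Answer: 3

Derivation:
def/use:
  B0: {f,i,v} / ∅
  B1: {v} / ∅
  B2: {i} / {v}
  B3: {f,v} / {f,v}
  B4: {f,i,v} / {v}
  B5: {f,v} / {v}
  B6: {i,v} / ∅
  B7: {f,v} / {f,v}
  B8: {g} / {f}
  B9: {g,i} / ∅

Liveness:
  live B0: ∅→{f,v}
  live B1: ∅→∅
  live B2: {f,v}→{f,v}
  live B3: {f,v}→{v}
  live B4: {v}→{f,v}
  live B5: {v}→{f,v}
  live B6: {f}→{f,v}
  live B7: {f,v}→{f,v}
  live B8: {f,v}→{v}
  live B9: ∅→∅

Conflict graph:
  f↔{i,v}
  g↔{v}
  i↔{f,v}
  v↔{f,g,i}

Colouring:
  {f,i,v} pairwise interfere (3-clique) ⇒ χ ≥ 3
  assign f→R1 g→R1 i→R2 v→R0 — no edge inside a register ⇒ χ ≤ 3
  χ = 3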